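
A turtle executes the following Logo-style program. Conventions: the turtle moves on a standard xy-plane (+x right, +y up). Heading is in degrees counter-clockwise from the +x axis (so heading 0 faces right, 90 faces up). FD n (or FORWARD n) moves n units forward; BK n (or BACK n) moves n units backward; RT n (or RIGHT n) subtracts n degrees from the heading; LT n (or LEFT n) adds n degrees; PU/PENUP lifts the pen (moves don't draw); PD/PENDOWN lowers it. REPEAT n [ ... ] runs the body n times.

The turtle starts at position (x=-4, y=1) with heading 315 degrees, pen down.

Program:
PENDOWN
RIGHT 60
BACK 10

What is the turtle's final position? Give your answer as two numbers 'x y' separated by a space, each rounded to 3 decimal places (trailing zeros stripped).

Answer: -1.412 10.659

Derivation:
Executing turtle program step by step:
Start: pos=(-4,1), heading=315, pen down
PD: pen down
RT 60: heading 315 -> 255
BK 10: (-4,1) -> (-1.412,10.659) [heading=255, draw]
Final: pos=(-1.412,10.659), heading=255, 1 segment(s) drawn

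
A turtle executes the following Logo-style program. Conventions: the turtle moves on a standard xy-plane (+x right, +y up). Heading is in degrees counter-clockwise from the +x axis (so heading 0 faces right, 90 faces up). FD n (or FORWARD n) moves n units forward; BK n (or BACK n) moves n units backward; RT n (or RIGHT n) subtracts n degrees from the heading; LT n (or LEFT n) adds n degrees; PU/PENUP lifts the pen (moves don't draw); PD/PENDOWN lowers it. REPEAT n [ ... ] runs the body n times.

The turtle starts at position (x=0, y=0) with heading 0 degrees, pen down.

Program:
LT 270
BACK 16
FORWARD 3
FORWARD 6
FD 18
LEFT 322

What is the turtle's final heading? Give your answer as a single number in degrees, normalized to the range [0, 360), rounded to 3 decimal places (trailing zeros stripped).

Executing turtle program step by step:
Start: pos=(0,0), heading=0, pen down
LT 270: heading 0 -> 270
BK 16: (0,0) -> (0,16) [heading=270, draw]
FD 3: (0,16) -> (0,13) [heading=270, draw]
FD 6: (0,13) -> (0,7) [heading=270, draw]
FD 18: (0,7) -> (0,-11) [heading=270, draw]
LT 322: heading 270 -> 232
Final: pos=(0,-11), heading=232, 4 segment(s) drawn

Answer: 232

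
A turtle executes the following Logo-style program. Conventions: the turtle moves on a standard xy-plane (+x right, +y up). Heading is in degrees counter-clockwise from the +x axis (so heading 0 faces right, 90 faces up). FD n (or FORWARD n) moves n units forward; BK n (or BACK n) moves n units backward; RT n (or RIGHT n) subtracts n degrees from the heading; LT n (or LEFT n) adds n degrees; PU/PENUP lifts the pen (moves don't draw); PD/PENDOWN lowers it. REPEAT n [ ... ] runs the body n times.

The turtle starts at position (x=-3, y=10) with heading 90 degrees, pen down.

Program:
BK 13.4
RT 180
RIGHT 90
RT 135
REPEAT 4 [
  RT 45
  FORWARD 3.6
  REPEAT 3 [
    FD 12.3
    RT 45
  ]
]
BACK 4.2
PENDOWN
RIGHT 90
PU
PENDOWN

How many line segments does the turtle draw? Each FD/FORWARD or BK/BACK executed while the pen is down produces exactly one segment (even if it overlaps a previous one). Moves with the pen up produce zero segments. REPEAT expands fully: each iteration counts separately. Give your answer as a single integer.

Executing turtle program step by step:
Start: pos=(-3,10), heading=90, pen down
BK 13.4: (-3,10) -> (-3,-3.4) [heading=90, draw]
RT 180: heading 90 -> 270
RT 90: heading 270 -> 180
RT 135: heading 180 -> 45
REPEAT 4 [
  -- iteration 1/4 --
  RT 45: heading 45 -> 0
  FD 3.6: (-3,-3.4) -> (0.6,-3.4) [heading=0, draw]
  REPEAT 3 [
    -- iteration 1/3 --
    FD 12.3: (0.6,-3.4) -> (12.9,-3.4) [heading=0, draw]
    RT 45: heading 0 -> 315
    -- iteration 2/3 --
    FD 12.3: (12.9,-3.4) -> (21.597,-12.097) [heading=315, draw]
    RT 45: heading 315 -> 270
    -- iteration 3/3 --
    FD 12.3: (21.597,-12.097) -> (21.597,-24.397) [heading=270, draw]
    RT 45: heading 270 -> 225
  ]
  -- iteration 2/4 --
  RT 45: heading 225 -> 180
  FD 3.6: (21.597,-24.397) -> (17.997,-24.397) [heading=180, draw]
  REPEAT 3 [
    -- iteration 1/3 --
    FD 12.3: (17.997,-24.397) -> (5.697,-24.397) [heading=180, draw]
    RT 45: heading 180 -> 135
    -- iteration 2/3 --
    FD 12.3: (5.697,-24.397) -> (-3,-15.7) [heading=135, draw]
    RT 45: heading 135 -> 90
    -- iteration 3/3 --
    FD 12.3: (-3,-15.7) -> (-3,-3.4) [heading=90, draw]
    RT 45: heading 90 -> 45
  ]
  -- iteration 3/4 --
  RT 45: heading 45 -> 0
  FD 3.6: (-3,-3.4) -> (0.6,-3.4) [heading=0, draw]
  REPEAT 3 [
    -- iteration 1/3 --
    FD 12.3: (0.6,-3.4) -> (12.9,-3.4) [heading=0, draw]
    RT 45: heading 0 -> 315
    -- iteration 2/3 --
    FD 12.3: (12.9,-3.4) -> (21.597,-12.097) [heading=315, draw]
    RT 45: heading 315 -> 270
    -- iteration 3/3 --
    FD 12.3: (21.597,-12.097) -> (21.597,-24.397) [heading=270, draw]
    RT 45: heading 270 -> 225
  ]
  -- iteration 4/4 --
  RT 45: heading 225 -> 180
  FD 3.6: (21.597,-24.397) -> (17.997,-24.397) [heading=180, draw]
  REPEAT 3 [
    -- iteration 1/3 --
    FD 12.3: (17.997,-24.397) -> (5.697,-24.397) [heading=180, draw]
    RT 45: heading 180 -> 135
    -- iteration 2/3 --
    FD 12.3: (5.697,-24.397) -> (-3,-15.7) [heading=135, draw]
    RT 45: heading 135 -> 90
    -- iteration 3/3 --
    FD 12.3: (-3,-15.7) -> (-3,-3.4) [heading=90, draw]
    RT 45: heading 90 -> 45
  ]
]
BK 4.2: (-3,-3.4) -> (-5.97,-6.37) [heading=45, draw]
PD: pen down
RT 90: heading 45 -> 315
PU: pen up
PD: pen down
Final: pos=(-5.97,-6.37), heading=315, 18 segment(s) drawn
Segments drawn: 18

Answer: 18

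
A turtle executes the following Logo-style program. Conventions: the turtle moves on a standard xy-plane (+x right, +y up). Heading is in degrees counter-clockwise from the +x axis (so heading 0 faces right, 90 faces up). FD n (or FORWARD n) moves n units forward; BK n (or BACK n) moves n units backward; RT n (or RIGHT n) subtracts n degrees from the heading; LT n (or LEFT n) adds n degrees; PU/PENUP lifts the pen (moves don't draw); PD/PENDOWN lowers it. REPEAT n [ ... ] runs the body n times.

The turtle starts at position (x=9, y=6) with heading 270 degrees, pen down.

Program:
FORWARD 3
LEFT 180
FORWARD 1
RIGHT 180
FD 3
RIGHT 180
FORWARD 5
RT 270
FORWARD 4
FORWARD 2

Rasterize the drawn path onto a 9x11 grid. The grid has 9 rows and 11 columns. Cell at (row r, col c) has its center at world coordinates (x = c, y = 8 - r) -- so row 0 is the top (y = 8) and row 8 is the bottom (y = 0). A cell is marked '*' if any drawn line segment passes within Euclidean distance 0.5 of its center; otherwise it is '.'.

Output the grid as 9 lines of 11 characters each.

Segment 0: (9,6) -> (9,3)
Segment 1: (9,3) -> (9,4)
Segment 2: (9,4) -> (9,1)
Segment 3: (9,1) -> (9,6)
Segment 4: (9,6) -> (5,6)
Segment 5: (5,6) -> (3,6)

Answer: ...........
...........
...*******.
.........*.
.........*.
.........*.
.........*.
.........*.
...........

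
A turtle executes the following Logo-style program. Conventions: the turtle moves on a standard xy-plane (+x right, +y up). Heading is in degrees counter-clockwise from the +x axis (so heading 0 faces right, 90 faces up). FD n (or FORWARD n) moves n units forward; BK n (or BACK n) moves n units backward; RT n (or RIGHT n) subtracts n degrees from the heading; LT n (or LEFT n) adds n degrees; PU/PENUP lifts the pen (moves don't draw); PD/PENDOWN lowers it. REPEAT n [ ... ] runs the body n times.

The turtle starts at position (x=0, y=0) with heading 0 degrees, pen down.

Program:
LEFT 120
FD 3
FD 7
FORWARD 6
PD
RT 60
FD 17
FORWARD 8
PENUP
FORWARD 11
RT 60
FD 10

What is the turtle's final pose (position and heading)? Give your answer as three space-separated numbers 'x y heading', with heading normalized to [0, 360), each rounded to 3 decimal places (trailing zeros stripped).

Executing turtle program step by step:
Start: pos=(0,0), heading=0, pen down
LT 120: heading 0 -> 120
FD 3: (0,0) -> (-1.5,2.598) [heading=120, draw]
FD 7: (-1.5,2.598) -> (-5,8.66) [heading=120, draw]
FD 6: (-5,8.66) -> (-8,13.856) [heading=120, draw]
PD: pen down
RT 60: heading 120 -> 60
FD 17: (-8,13.856) -> (0.5,28.579) [heading=60, draw]
FD 8: (0.5,28.579) -> (4.5,35.507) [heading=60, draw]
PU: pen up
FD 11: (4.5,35.507) -> (10,45.033) [heading=60, move]
RT 60: heading 60 -> 0
FD 10: (10,45.033) -> (20,45.033) [heading=0, move]
Final: pos=(20,45.033), heading=0, 5 segment(s) drawn

Answer: 20 45.033 0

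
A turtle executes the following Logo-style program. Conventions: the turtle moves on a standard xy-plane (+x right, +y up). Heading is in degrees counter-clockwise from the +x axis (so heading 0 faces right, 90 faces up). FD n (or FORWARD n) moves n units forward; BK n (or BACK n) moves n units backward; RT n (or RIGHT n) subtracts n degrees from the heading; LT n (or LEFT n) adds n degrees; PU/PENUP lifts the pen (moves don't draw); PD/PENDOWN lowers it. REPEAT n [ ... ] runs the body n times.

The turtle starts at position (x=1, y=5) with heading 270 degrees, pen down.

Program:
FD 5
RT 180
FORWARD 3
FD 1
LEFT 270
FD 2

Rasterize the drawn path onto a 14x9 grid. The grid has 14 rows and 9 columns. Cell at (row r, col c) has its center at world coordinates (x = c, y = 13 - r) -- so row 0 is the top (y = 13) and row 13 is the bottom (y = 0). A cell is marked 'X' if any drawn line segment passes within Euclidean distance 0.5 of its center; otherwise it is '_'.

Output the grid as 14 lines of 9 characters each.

Answer: _________
_________
_________
_________
_________
_________
_________
_________
_X_______
_XXX_____
_X_______
_X_______
_X_______
_X_______

Derivation:
Segment 0: (1,5) -> (1,0)
Segment 1: (1,0) -> (1,3)
Segment 2: (1,3) -> (1,4)
Segment 3: (1,4) -> (3,4)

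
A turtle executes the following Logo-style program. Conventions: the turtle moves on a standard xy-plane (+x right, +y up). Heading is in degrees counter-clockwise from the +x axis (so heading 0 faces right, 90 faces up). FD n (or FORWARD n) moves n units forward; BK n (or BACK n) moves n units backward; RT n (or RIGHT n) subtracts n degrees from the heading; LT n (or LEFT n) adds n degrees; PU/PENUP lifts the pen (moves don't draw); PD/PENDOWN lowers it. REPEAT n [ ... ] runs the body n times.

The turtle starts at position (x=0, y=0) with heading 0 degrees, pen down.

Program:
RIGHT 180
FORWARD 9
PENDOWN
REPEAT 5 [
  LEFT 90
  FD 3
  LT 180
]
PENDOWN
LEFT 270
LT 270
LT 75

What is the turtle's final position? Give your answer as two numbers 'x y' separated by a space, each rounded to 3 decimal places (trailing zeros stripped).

Answer: -9 -3

Derivation:
Executing turtle program step by step:
Start: pos=(0,0), heading=0, pen down
RT 180: heading 0 -> 180
FD 9: (0,0) -> (-9,0) [heading=180, draw]
PD: pen down
REPEAT 5 [
  -- iteration 1/5 --
  LT 90: heading 180 -> 270
  FD 3: (-9,0) -> (-9,-3) [heading=270, draw]
  LT 180: heading 270 -> 90
  -- iteration 2/5 --
  LT 90: heading 90 -> 180
  FD 3: (-9,-3) -> (-12,-3) [heading=180, draw]
  LT 180: heading 180 -> 0
  -- iteration 3/5 --
  LT 90: heading 0 -> 90
  FD 3: (-12,-3) -> (-12,0) [heading=90, draw]
  LT 180: heading 90 -> 270
  -- iteration 4/5 --
  LT 90: heading 270 -> 0
  FD 3: (-12,0) -> (-9,0) [heading=0, draw]
  LT 180: heading 0 -> 180
  -- iteration 5/5 --
  LT 90: heading 180 -> 270
  FD 3: (-9,0) -> (-9,-3) [heading=270, draw]
  LT 180: heading 270 -> 90
]
PD: pen down
LT 270: heading 90 -> 0
LT 270: heading 0 -> 270
LT 75: heading 270 -> 345
Final: pos=(-9,-3), heading=345, 6 segment(s) drawn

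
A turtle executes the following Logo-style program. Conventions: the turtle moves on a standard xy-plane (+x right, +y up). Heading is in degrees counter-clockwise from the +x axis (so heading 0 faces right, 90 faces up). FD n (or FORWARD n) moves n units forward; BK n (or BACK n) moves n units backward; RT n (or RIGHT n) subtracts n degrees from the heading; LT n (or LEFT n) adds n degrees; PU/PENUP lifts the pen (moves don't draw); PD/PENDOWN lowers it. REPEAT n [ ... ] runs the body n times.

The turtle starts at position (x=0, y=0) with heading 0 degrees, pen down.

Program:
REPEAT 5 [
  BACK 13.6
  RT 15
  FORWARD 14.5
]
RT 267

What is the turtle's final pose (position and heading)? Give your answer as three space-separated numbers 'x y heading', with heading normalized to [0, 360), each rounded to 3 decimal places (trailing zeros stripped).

Answer: -7.112 -16.105 18

Derivation:
Executing turtle program step by step:
Start: pos=(0,0), heading=0, pen down
REPEAT 5 [
  -- iteration 1/5 --
  BK 13.6: (0,0) -> (-13.6,0) [heading=0, draw]
  RT 15: heading 0 -> 345
  FD 14.5: (-13.6,0) -> (0.406,-3.753) [heading=345, draw]
  -- iteration 2/5 --
  BK 13.6: (0.406,-3.753) -> (-12.731,-0.233) [heading=345, draw]
  RT 15: heading 345 -> 330
  FD 14.5: (-12.731,-0.233) -> (-0.173,-7.483) [heading=330, draw]
  -- iteration 3/5 --
  BK 13.6: (-0.173,-7.483) -> (-11.951,-0.683) [heading=330, draw]
  RT 15: heading 330 -> 315
  FD 14.5: (-11.951,-0.683) -> (-1.698,-10.936) [heading=315, draw]
  -- iteration 4/5 --
  BK 13.6: (-1.698,-10.936) -> (-11.315,-1.319) [heading=315, draw]
  RT 15: heading 315 -> 300
  FD 14.5: (-11.315,-1.319) -> (-4.065,-13.877) [heading=300, draw]
  -- iteration 5/5 --
  BK 13.6: (-4.065,-13.877) -> (-10.865,-2.099) [heading=300, draw]
  RT 15: heading 300 -> 285
  FD 14.5: (-10.865,-2.099) -> (-7.112,-16.105) [heading=285, draw]
]
RT 267: heading 285 -> 18
Final: pos=(-7.112,-16.105), heading=18, 10 segment(s) drawn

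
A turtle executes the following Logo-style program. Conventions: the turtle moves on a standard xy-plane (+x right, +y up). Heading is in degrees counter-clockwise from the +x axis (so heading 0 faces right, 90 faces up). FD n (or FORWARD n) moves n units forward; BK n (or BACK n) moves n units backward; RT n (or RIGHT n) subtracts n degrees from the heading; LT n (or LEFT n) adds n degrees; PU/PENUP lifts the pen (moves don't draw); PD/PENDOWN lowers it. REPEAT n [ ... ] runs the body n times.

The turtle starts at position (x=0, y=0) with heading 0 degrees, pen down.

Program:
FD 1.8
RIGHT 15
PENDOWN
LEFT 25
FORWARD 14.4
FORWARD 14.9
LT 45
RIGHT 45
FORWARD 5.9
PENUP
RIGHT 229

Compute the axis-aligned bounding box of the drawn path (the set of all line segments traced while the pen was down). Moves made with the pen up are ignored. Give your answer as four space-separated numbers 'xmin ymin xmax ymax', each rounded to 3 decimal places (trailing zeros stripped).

Answer: 0 0 36.465 6.112

Derivation:
Executing turtle program step by step:
Start: pos=(0,0), heading=0, pen down
FD 1.8: (0,0) -> (1.8,0) [heading=0, draw]
RT 15: heading 0 -> 345
PD: pen down
LT 25: heading 345 -> 10
FD 14.4: (1.8,0) -> (15.981,2.501) [heading=10, draw]
FD 14.9: (15.981,2.501) -> (30.655,5.088) [heading=10, draw]
LT 45: heading 10 -> 55
RT 45: heading 55 -> 10
FD 5.9: (30.655,5.088) -> (36.465,6.112) [heading=10, draw]
PU: pen up
RT 229: heading 10 -> 141
Final: pos=(36.465,6.112), heading=141, 4 segment(s) drawn

Segment endpoints: x in {0, 1.8, 15.981, 30.655, 36.465}, y in {0, 2.501, 5.088, 6.112}
xmin=0, ymin=0, xmax=36.465, ymax=6.112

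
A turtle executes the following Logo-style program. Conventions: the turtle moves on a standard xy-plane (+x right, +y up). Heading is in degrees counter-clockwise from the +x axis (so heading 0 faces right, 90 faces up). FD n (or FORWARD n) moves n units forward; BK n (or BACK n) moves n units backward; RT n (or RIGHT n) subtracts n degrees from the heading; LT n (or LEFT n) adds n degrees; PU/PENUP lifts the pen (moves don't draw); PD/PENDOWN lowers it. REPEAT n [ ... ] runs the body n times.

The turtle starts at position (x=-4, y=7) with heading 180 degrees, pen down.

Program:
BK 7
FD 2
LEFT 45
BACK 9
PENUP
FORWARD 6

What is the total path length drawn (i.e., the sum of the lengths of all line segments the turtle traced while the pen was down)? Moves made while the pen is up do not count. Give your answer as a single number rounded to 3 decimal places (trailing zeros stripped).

Executing turtle program step by step:
Start: pos=(-4,7), heading=180, pen down
BK 7: (-4,7) -> (3,7) [heading=180, draw]
FD 2: (3,7) -> (1,7) [heading=180, draw]
LT 45: heading 180 -> 225
BK 9: (1,7) -> (7.364,13.364) [heading=225, draw]
PU: pen up
FD 6: (7.364,13.364) -> (3.121,9.121) [heading=225, move]
Final: pos=(3.121,9.121), heading=225, 3 segment(s) drawn

Segment lengths:
  seg 1: (-4,7) -> (3,7), length = 7
  seg 2: (3,7) -> (1,7), length = 2
  seg 3: (1,7) -> (7.364,13.364), length = 9
Total = 18

Answer: 18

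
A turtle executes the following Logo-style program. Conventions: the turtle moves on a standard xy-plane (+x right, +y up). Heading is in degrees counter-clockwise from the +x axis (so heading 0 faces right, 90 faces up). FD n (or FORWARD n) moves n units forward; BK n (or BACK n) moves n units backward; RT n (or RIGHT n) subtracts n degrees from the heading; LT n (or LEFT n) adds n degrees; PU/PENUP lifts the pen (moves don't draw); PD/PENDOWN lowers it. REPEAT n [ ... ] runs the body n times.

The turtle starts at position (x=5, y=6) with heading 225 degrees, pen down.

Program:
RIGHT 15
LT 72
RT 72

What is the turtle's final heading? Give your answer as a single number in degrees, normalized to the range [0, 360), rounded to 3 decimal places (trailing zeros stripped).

Executing turtle program step by step:
Start: pos=(5,6), heading=225, pen down
RT 15: heading 225 -> 210
LT 72: heading 210 -> 282
RT 72: heading 282 -> 210
Final: pos=(5,6), heading=210, 0 segment(s) drawn

Answer: 210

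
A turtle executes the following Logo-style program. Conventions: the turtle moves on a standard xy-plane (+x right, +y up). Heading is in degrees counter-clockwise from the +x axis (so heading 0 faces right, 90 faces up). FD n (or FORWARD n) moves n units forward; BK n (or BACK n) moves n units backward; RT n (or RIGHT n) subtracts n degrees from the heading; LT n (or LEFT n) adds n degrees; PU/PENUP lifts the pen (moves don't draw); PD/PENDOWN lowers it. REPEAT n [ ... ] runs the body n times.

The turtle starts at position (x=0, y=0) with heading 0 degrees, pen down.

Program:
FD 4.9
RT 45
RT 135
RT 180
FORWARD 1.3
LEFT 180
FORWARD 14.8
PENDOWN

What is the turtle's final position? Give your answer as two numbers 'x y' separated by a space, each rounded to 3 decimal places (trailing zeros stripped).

Answer: -8.6 0

Derivation:
Executing turtle program step by step:
Start: pos=(0,0), heading=0, pen down
FD 4.9: (0,0) -> (4.9,0) [heading=0, draw]
RT 45: heading 0 -> 315
RT 135: heading 315 -> 180
RT 180: heading 180 -> 0
FD 1.3: (4.9,0) -> (6.2,0) [heading=0, draw]
LT 180: heading 0 -> 180
FD 14.8: (6.2,0) -> (-8.6,0) [heading=180, draw]
PD: pen down
Final: pos=(-8.6,0), heading=180, 3 segment(s) drawn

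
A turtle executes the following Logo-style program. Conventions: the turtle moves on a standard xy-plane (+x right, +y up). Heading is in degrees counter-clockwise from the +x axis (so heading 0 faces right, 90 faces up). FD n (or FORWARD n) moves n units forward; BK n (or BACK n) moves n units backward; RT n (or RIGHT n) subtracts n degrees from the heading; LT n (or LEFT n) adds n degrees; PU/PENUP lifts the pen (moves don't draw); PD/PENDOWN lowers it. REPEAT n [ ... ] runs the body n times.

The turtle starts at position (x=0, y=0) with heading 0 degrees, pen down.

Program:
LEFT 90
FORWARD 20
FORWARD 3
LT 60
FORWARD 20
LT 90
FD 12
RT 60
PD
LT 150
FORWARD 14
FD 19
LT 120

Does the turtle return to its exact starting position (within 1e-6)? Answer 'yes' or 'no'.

Answer: no

Derivation:
Executing turtle program step by step:
Start: pos=(0,0), heading=0, pen down
LT 90: heading 0 -> 90
FD 20: (0,0) -> (0,20) [heading=90, draw]
FD 3: (0,20) -> (0,23) [heading=90, draw]
LT 60: heading 90 -> 150
FD 20: (0,23) -> (-17.321,33) [heading=150, draw]
LT 90: heading 150 -> 240
FD 12: (-17.321,33) -> (-23.321,22.608) [heading=240, draw]
RT 60: heading 240 -> 180
PD: pen down
LT 150: heading 180 -> 330
FD 14: (-23.321,22.608) -> (-11.196,15.608) [heading=330, draw]
FD 19: (-11.196,15.608) -> (5.258,6.108) [heading=330, draw]
LT 120: heading 330 -> 90
Final: pos=(5.258,6.108), heading=90, 6 segment(s) drawn

Start position: (0, 0)
Final position: (5.258, 6.108)
Distance = 8.059; >= 1e-6 -> NOT closed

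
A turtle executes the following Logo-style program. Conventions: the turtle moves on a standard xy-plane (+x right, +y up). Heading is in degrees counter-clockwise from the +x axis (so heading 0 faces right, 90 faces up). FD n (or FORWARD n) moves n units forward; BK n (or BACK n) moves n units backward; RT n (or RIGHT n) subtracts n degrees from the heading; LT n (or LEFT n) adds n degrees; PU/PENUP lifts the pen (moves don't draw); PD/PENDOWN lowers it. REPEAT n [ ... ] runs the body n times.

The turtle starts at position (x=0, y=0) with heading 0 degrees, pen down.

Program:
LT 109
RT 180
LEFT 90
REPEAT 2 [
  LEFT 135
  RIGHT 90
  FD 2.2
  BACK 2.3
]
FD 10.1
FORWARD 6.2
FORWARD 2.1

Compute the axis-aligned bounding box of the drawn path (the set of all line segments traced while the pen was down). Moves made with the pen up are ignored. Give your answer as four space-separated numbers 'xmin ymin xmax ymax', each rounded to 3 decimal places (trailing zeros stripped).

Executing turtle program step by step:
Start: pos=(0,0), heading=0, pen down
LT 109: heading 0 -> 109
RT 180: heading 109 -> 289
LT 90: heading 289 -> 19
REPEAT 2 [
  -- iteration 1/2 --
  LT 135: heading 19 -> 154
  RT 90: heading 154 -> 64
  FD 2.2: (0,0) -> (0.964,1.977) [heading=64, draw]
  BK 2.3: (0.964,1.977) -> (-0.044,-0.09) [heading=64, draw]
  -- iteration 2/2 --
  LT 135: heading 64 -> 199
  RT 90: heading 199 -> 109
  FD 2.2: (-0.044,-0.09) -> (-0.76,1.99) [heading=109, draw]
  BK 2.3: (-0.76,1.99) -> (-0.011,-0.184) [heading=109, draw]
]
FD 10.1: (-0.011,-0.184) -> (-3.3,9.365) [heading=109, draw]
FD 6.2: (-3.3,9.365) -> (-5.318,15.228) [heading=109, draw]
FD 2.1: (-5.318,15.228) -> (-6.002,17.213) [heading=109, draw]
Final: pos=(-6.002,17.213), heading=109, 7 segment(s) drawn

Segment endpoints: x in {-6.002, -5.318, -3.3, -0.76, -0.044, -0.011, 0, 0.964}, y in {-0.184, -0.09, 0, 1.977, 1.99, 9.365, 15.228, 17.213}
xmin=-6.002, ymin=-0.184, xmax=0.964, ymax=17.213

Answer: -6.002 -0.184 0.964 17.213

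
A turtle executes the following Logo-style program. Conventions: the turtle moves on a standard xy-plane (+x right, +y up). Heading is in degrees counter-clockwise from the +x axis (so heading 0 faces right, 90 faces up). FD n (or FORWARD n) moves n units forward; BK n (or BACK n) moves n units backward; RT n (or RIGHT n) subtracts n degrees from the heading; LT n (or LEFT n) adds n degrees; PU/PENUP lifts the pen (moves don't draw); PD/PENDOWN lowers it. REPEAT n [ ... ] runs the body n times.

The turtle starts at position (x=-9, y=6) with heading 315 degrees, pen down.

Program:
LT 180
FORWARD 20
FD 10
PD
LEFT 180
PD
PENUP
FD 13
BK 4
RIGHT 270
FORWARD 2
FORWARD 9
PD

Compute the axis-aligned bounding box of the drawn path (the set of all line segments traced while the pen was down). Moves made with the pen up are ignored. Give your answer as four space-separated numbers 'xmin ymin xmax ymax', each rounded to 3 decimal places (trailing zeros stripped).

Answer: -30.213 6 -9 27.213

Derivation:
Executing turtle program step by step:
Start: pos=(-9,6), heading=315, pen down
LT 180: heading 315 -> 135
FD 20: (-9,6) -> (-23.142,20.142) [heading=135, draw]
FD 10: (-23.142,20.142) -> (-30.213,27.213) [heading=135, draw]
PD: pen down
LT 180: heading 135 -> 315
PD: pen down
PU: pen up
FD 13: (-30.213,27.213) -> (-21.021,18.021) [heading=315, move]
BK 4: (-21.021,18.021) -> (-23.849,20.849) [heading=315, move]
RT 270: heading 315 -> 45
FD 2: (-23.849,20.849) -> (-22.435,22.263) [heading=45, move]
FD 9: (-22.435,22.263) -> (-16.071,28.627) [heading=45, move]
PD: pen down
Final: pos=(-16.071,28.627), heading=45, 2 segment(s) drawn

Segment endpoints: x in {-30.213, -23.142, -9}, y in {6, 20.142, 27.213}
xmin=-30.213, ymin=6, xmax=-9, ymax=27.213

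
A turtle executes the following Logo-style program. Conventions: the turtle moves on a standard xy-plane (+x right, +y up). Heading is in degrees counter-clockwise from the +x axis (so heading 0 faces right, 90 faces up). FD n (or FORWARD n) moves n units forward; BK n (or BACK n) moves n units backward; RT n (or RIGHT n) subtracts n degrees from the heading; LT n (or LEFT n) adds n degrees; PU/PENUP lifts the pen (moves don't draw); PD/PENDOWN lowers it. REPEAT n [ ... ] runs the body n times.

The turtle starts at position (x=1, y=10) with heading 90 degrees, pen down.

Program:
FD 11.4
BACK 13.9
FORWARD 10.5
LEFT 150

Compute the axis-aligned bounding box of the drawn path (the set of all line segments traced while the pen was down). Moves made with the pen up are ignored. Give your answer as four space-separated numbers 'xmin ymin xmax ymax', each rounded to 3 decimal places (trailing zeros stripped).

Answer: 1 7.5 1 21.4

Derivation:
Executing turtle program step by step:
Start: pos=(1,10), heading=90, pen down
FD 11.4: (1,10) -> (1,21.4) [heading=90, draw]
BK 13.9: (1,21.4) -> (1,7.5) [heading=90, draw]
FD 10.5: (1,7.5) -> (1,18) [heading=90, draw]
LT 150: heading 90 -> 240
Final: pos=(1,18), heading=240, 3 segment(s) drawn

Segment endpoints: x in {1, 1, 1, 1}, y in {7.5, 10, 18, 21.4}
xmin=1, ymin=7.5, xmax=1, ymax=21.4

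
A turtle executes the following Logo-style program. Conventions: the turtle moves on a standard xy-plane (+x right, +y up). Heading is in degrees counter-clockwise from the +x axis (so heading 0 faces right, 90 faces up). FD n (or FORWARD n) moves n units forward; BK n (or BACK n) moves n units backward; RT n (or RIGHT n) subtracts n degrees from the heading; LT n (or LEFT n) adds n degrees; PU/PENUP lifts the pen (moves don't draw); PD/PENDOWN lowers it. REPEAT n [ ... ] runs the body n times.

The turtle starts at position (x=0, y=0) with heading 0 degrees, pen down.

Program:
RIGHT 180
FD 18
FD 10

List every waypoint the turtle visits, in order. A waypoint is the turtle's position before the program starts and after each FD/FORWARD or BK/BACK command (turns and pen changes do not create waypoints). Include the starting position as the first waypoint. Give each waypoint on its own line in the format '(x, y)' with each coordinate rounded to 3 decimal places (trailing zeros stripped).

Answer: (0, 0)
(-18, 0)
(-28, 0)

Derivation:
Executing turtle program step by step:
Start: pos=(0,0), heading=0, pen down
RT 180: heading 0 -> 180
FD 18: (0,0) -> (-18,0) [heading=180, draw]
FD 10: (-18,0) -> (-28,0) [heading=180, draw]
Final: pos=(-28,0), heading=180, 2 segment(s) drawn
Waypoints (3 total):
(0, 0)
(-18, 0)
(-28, 0)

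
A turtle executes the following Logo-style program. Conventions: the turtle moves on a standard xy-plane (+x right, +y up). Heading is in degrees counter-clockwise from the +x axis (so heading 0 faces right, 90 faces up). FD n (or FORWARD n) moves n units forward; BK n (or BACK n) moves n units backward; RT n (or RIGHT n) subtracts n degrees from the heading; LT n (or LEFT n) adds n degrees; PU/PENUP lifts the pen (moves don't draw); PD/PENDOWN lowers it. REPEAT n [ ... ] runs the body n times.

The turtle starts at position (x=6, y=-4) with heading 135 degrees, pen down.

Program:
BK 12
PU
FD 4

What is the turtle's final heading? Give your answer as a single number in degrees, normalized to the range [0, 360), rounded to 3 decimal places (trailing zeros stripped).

Answer: 135

Derivation:
Executing turtle program step by step:
Start: pos=(6,-4), heading=135, pen down
BK 12: (6,-4) -> (14.485,-12.485) [heading=135, draw]
PU: pen up
FD 4: (14.485,-12.485) -> (11.657,-9.657) [heading=135, move]
Final: pos=(11.657,-9.657), heading=135, 1 segment(s) drawn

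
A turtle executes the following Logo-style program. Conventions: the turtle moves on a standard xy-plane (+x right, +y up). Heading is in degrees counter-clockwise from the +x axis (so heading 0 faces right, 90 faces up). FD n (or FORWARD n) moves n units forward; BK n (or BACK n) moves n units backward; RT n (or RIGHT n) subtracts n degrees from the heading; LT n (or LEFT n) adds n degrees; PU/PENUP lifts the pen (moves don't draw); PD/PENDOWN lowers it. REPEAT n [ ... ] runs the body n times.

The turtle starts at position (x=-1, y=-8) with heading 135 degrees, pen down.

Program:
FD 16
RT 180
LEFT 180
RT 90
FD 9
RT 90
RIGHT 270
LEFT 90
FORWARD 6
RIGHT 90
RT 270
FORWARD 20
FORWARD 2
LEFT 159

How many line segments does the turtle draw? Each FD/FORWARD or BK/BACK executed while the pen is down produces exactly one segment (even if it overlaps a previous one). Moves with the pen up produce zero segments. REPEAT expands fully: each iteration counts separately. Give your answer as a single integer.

Executing turtle program step by step:
Start: pos=(-1,-8), heading=135, pen down
FD 16: (-1,-8) -> (-12.314,3.314) [heading=135, draw]
RT 180: heading 135 -> 315
LT 180: heading 315 -> 135
RT 90: heading 135 -> 45
FD 9: (-12.314,3.314) -> (-5.95,9.678) [heading=45, draw]
RT 90: heading 45 -> 315
RT 270: heading 315 -> 45
LT 90: heading 45 -> 135
FD 6: (-5.95,9.678) -> (-10.192,13.92) [heading=135, draw]
RT 90: heading 135 -> 45
RT 270: heading 45 -> 135
FD 20: (-10.192,13.92) -> (-24.335,28.062) [heading=135, draw]
FD 2: (-24.335,28.062) -> (-25.749,29.477) [heading=135, draw]
LT 159: heading 135 -> 294
Final: pos=(-25.749,29.477), heading=294, 5 segment(s) drawn
Segments drawn: 5

Answer: 5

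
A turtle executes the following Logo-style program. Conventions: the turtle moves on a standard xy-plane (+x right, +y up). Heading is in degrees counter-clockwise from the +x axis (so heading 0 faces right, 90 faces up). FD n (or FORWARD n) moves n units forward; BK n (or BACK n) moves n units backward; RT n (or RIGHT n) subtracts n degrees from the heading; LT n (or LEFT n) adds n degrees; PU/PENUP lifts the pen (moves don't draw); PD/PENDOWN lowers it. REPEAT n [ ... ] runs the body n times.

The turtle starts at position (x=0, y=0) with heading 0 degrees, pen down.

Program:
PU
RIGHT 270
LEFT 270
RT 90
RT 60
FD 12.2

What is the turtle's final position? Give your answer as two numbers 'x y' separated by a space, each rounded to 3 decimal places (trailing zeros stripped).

Executing turtle program step by step:
Start: pos=(0,0), heading=0, pen down
PU: pen up
RT 270: heading 0 -> 90
LT 270: heading 90 -> 0
RT 90: heading 0 -> 270
RT 60: heading 270 -> 210
FD 12.2: (0,0) -> (-10.566,-6.1) [heading=210, move]
Final: pos=(-10.566,-6.1), heading=210, 0 segment(s) drawn

Answer: -10.566 -6.1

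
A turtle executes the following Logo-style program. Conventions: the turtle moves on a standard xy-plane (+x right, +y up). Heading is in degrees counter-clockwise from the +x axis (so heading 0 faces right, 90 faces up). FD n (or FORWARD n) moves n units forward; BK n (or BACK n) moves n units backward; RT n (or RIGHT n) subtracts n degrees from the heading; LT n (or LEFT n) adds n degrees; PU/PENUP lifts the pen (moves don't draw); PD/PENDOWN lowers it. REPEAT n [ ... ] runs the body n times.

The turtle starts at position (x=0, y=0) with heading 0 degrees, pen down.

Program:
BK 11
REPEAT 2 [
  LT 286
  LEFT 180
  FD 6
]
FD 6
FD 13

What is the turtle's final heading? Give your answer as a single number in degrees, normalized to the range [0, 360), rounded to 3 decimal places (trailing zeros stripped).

Answer: 212

Derivation:
Executing turtle program step by step:
Start: pos=(0,0), heading=0, pen down
BK 11: (0,0) -> (-11,0) [heading=0, draw]
REPEAT 2 [
  -- iteration 1/2 --
  LT 286: heading 0 -> 286
  LT 180: heading 286 -> 106
  FD 6: (-11,0) -> (-12.654,5.768) [heading=106, draw]
  -- iteration 2/2 --
  LT 286: heading 106 -> 32
  LT 180: heading 32 -> 212
  FD 6: (-12.654,5.768) -> (-17.742,2.588) [heading=212, draw]
]
FD 6: (-17.742,2.588) -> (-22.83,-0.591) [heading=212, draw]
FD 13: (-22.83,-0.591) -> (-33.855,-7.48) [heading=212, draw]
Final: pos=(-33.855,-7.48), heading=212, 5 segment(s) drawn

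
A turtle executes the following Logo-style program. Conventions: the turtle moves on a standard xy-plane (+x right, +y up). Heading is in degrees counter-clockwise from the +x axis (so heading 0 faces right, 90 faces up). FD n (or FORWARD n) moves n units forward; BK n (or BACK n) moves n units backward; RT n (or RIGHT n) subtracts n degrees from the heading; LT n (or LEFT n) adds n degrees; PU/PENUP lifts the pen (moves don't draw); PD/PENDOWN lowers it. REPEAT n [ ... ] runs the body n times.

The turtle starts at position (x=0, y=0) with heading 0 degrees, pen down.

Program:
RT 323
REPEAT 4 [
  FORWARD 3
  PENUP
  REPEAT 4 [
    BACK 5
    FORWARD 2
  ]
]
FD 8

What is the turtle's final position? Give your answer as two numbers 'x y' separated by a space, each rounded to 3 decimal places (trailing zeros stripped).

Answer: -22.362 -16.851

Derivation:
Executing turtle program step by step:
Start: pos=(0,0), heading=0, pen down
RT 323: heading 0 -> 37
REPEAT 4 [
  -- iteration 1/4 --
  FD 3: (0,0) -> (2.396,1.805) [heading=37, draw]
  PU: pen up
  REPEAT 4 [
    -- iteration 1/4 --
    BK 5: (2.396,1.805) -> (-1.597,-1.204) [heading=37, move]
    FD 2: (-1.597,-1.204) -> (0,0) [heading=37, move]
    -- iteration 2/4 --
    BK 5: (0,0) -> (-3.993,-3.009) [heading=37, move]
    FD 2: (-3.993,-3.009) -> (-2.396,-1.805) [heading=37, move]
    -- iteration 3/4 --
    BK 5: (-2.396,-1.805) -> (-6.389,-4.815) [heading=37, move]
    FD 2: (-6.389,-4.815) -> (-4.792,-3.611) [heading=37, move]
    -- iteration 4/4 --
    BK 5: (-4.792,-3.611) -> (-8.785,-6.62) [heading=37, move]
    FD 2: (-8.785,-6.62) -> (-7.188,-5.416) [heading=37, move]
  ]
  -- iteration 2/4 --
  FD 3: (-7.188,-5.416) -> (-4.792,-3.611) [heading=37, move]
  PU: pen up
  REPEAT 4 [
    -- iteration 1/4 --
    BK 5: (-4.792,-3.611) -> (-8.785,-6.62) [heading=37, move]
    FD 2: (-8.785,-6.62) -> (-7.188,-5.416) [heading=37, move]
    -- iteration 2/4 --
    BK 5: (-7.188,-5.416) -> (-11.181,-8.425) [heading=37, move]
    FD 2: (-11.181,-8.425) -> (-9.584,-7.222) [heading=37, move]
    -- iteration 3/4 --
    BK 5: (-9.584,-7.222) -> (-13.577,-10.231) [heading=37, move]
    FD 2: (-13.577,-10.231) -> (-11.98,-9.027) [heading=37, move]
    -- iteration 4/4 --
    BK 5: (-11.98,-9.027) -> (-15.973,-12.036) [heading=37, move]
    FD 2: (-15.973,-12.036) -> (-14.375,-10.833) [heading=37, move]
  ]
  -- iteration 3/4 --
  FD 3: (-14.375,-10.833) -> (-11.98,-9.027) [heading=37, move]
  PU: pen up
  REPEAT 4 [
    -- iteration 1/4 --
    BK 5: (-11.98,-9.027) -> (-15.973,-12.036) [heading=37, move]
    FD 2: (-15.973,-12.036) -> (-14.375,-10.833) [heading=37, move]
    -- iteration 2/4 --
    BK 5: (-14.375,-10.833) -> (-18.369,-13.842) [heading=37, move]
    FD 2: (-18.369,-13.842) -> (-16.771,-12.638) [heading=37, move]
    -- iteration 3/4 --
    BK 5: (-16.771,-12.638) -> (-20.765,-15.647) [heading=37, move]
    FD 2: (-20.765,-15.647) -> (-19.167,-14.444) [heading=37, move]
    -- iteration 4/4 --
    BK 5: (-19.167,-14.444) -> (-23.16,-17.453) [heading=37, move]
    FD 2: (-23.16,-17.453) -> (-21.563,-16.249) [heading=37, move]
  ]
  -- iteration 4/4 --
  FD 3: (-21.563,-16.249) -> (-19.167,-14.444) [heading=37, move]
  PU: pen up
  REPEAT 4 [
    -- iteration 1/4 --
    BK 5: (-19.167,-14.444) -> (-23.16,-17.453) [heading=37, move]
    FD 2: (-23.16,-17.453) -> (-21.563,-16.249) [heading=37, move]
    -- iteration 2/4 --
    BK 5: (-21.563,-16.249) -> (-25.556,-19.258) [heading=37, move]
    FD 2: (-25.556,-19.258) -> (-23.959,-18.054) [heading=37, move]
    -- iteration 3/4 --
    BK 5: (-23.959,-18.054) -> (-27.952,-21.064) [heading=37, move]
    FD 2: (-27.952,-21.064) -> (-26.355,-19.86) [heading=37, move]
    -- iteration 4/4 --
    BK 5: (-26.355,-19.86) -> (-30.348,-22.869) [heading=37, move]
    FD 2: (-30.348,-22.869) -> (-28.751,-21.665) [heading=37, move]
  ]
]
FD 8: (-28.751,-21.665) -> (-22.362,-16.851) [heading=37, move]
Final: pos=(-22.362,-16.851), heading=37, 1 segment(s) drawn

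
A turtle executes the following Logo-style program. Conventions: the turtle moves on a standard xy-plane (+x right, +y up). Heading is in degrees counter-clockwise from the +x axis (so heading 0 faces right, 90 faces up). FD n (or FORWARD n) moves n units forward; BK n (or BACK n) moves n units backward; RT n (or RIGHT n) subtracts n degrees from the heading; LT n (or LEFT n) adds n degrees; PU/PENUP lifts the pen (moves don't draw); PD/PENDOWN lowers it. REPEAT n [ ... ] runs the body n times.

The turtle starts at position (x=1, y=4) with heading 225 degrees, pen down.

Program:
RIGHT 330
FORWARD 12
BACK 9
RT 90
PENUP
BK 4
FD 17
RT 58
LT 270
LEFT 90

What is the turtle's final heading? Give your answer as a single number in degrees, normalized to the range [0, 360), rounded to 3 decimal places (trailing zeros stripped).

Answer: 107

Derivation:
Executing turtle program step by step:
Start: pos=(1,4), heading=225, pen down
RT 330: heading 225 -> 255
FD 12: (1,4) -> (-2.106,-7.591) [heading=255, draw]
BK 9: (-2.106,-7.591) -> (0.224,1.102) [heading=255, draw]
RT 90: heading 255 -> 165
PU: pen up
BK 4: (0.224,1.102) -> (4.087,0.067) [heading=165, move]
FD 17: (4.087,0.067) -> (-12.333,4.467) [heading=165, move]
RT 58: heading 165 -> 107
LT 270: heading 107 -> 17
LT 90: heading 17 -> 107
Final: pos=(-12.333,4.467), heading=107, 2 segment(s) drawn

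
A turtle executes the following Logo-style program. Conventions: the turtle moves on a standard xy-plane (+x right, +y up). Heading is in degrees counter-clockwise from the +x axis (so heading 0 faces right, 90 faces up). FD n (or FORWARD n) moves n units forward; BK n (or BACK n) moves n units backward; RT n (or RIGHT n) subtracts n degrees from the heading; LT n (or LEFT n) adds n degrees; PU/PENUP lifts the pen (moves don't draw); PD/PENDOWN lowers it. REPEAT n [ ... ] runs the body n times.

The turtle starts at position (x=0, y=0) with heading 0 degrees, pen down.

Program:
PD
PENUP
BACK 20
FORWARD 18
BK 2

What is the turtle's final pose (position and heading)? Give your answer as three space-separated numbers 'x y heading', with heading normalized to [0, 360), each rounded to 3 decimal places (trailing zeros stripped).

Executing turtle program step by step:
Start: pos=(0,0), heading=0, pen down
PD: pen down
PU: pen up
BK 20: (0,0) -> (-20,0) [heading=0, move]
FD 18: (-20,0) -> (-2,0) [heading=0, move]
BK 2: (-2,0) -> (-4,0) [heading=0, move]
Final: pos=(-4,0), heading=0, 0 segment(s) drawn

Answer: -4 0 0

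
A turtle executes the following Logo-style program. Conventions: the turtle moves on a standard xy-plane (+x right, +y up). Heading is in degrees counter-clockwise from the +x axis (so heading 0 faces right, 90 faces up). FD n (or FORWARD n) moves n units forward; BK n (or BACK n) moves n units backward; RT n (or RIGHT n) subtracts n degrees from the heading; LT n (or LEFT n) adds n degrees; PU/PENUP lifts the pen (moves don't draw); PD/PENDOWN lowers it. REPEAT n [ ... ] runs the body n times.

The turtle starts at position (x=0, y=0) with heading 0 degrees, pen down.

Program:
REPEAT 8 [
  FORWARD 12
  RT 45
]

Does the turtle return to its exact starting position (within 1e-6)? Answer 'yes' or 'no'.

Executing turtle program step by step:
Start: pos=(0,0), heading=0, pen down
REPEAT 8 [
  -- iteration 1/8 --
  FD 12: (0,0) -> (12,0) [heading=0, draw]
  RT 45: heading 0 -> 315
  -- iteration 2/8 --
  FD 12: (12,0) -> (20.485,-8.485) [heading=315, draw]
  RT 45: heading 315 -> 270
  -- iteration 3/8 --
  FD 12: (20.485,-8.485) -> (20.485,-20.485) [heading=270, draw]
  RT 45: heading 270 -> 225
  -- iteration 4/8 --
  FD 12: (20.485,-20.485) -> (12,-28.971) [heading=225, draw]
  RT 45: heading 225 -> 180
  -- iteration 5/8 --
  FD 12: (12,-28.971) -> (0,-28.971) [heading=180, draw]
  RT 45: heading 180 -> 135
  -- iteration 6/8 --
  FD 12: (0,-28.971) -> (-8.485,-20.485) [heading=135, draw]
  RT 45: heading 135 -> 90
  -- iteration 7/8 --
  FD 12: (-8.485,-20.485) -> (-8.485,-8.485) [heading=90, draw]
  RT 45: heading 90 -> 45
  -- iteration 8/8 --
  FD 12: (-8.485,-8.485) -> (0,0) [heading=45, draw]
  RT 45: heading 45 -> 0
]
Final: pos=(0,0), heading=0, 8 segment(s) drawn

Start position: (0, 0)
Final position: (0, 0)
Distance = 0; < 1e-6 -> CLOSED

Answer: yes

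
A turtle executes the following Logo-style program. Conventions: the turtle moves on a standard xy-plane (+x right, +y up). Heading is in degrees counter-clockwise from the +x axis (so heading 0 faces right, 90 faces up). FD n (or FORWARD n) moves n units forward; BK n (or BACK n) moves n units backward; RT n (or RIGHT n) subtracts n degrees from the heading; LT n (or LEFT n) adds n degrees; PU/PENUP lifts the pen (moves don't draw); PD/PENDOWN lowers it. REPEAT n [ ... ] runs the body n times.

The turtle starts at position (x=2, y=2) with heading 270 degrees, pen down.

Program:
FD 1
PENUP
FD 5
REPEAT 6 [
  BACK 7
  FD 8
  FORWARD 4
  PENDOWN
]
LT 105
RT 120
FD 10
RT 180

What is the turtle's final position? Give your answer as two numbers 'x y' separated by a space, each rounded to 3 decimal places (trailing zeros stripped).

Executing turtle program step by step:
Start: pos=(2,2), heading=270, pen down
FD 1: (2,2) -> (2,1) [heading=270, draw]
PU: pen up
FD 5: (2,1) -> (2,-4) [heading=270, move]
REPEAT 6 [
  -- iteration 1/6 --
  BK 7: (2,-4) -> (2,3) [heading=270, move]
  FD 8: (2,3) -> (2,-5) [heading=270, move]
  FD 4: (2,-5) -> (2,-9) [heading=270, move]
  PD: pen down
  -- iteration 2/6 --
  BK 7: (2,-9) -> (2,-2) [heading=270, draw]
  FD 8: (2,-2) -> (2,-10) [heading=270, draw]
  FD 4: (2,-10) -> (2,-14) [heading=270, draw]
  PD: pen down
  -- iteration 3/6 --
  BK 7: (2,-14) -> (2,-7) [heading=270, draw]
  FD 8: (2,-7) -> (2,-15) [heading=270, draw]
  FD 4: (2,-15) -> (2,-19) [heading=270, draw]
  PD: pen down
  -- iteration 4/6 --
  BK 7: (2,-19) -> (2,-12) [heading=270, draw]
  FD 8: (2,-12) -> (2,-20) [heading=270, draw]
  FD 4: (2,-20) -> (2,-24) [heading=270, draw]
  PD: pen down
  -- iteration 5/6 --
  BK 7: (2,-24) -> (2,-17) [heading=270, draw]
  FD 8: (2,-17) -> (2,-25) [heading=270, draw]
  FD 4: (2,-25) -> (2,-29) [heading=270, draw]
  PD: pen down
  -- iteration 6/6 --
  BK 7: (2,-29) -> (2,-22) [heading=270, draw]
  FD 8: (2,-22) -> (2,-30) [heading=270, draw]
  FD 4: (2,-30) -> (2,-34) [heading=270, draw]
  PD: pen down
]
LT 105: heading 270 -> 15
RT 120: heading 15 -> 255
FD 10: (2,-34) -> (-0.588,-43.659) [heading=255, draw]
RT 180: heading 255 -> 75
Final: pos=(-0.588,-43.659), heading=75, 17 segment(s) drawn

Answer: -0.588 -43.659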